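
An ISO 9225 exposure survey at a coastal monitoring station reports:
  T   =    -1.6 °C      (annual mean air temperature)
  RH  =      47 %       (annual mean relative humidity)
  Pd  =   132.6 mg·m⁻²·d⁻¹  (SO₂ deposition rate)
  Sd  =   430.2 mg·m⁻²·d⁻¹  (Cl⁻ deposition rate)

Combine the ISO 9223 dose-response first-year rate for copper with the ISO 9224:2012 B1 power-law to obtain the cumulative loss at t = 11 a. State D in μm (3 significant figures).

copper: f(T) = +0.126·(T−10) [T≤10 °C] = -1.4616
  SO₂ term: 0.0053·132.6^0.26·exp(0.059·47-1.4616) = 0.07009
  Sd branch = 0.01025·Sd^0.27·e^(0.036·RH+0.049·T) = 0.2646 μm/a
  r_corr = 0.07009 + 0.2646 = 0.3347 μm/a
Power-law: D(11) = r_corr · 11^0.667
  D(11) = 0.3347 × 11^0.667 = 0.3347 × 4.95 = 1.657 μm

D(11) = 1.66 μm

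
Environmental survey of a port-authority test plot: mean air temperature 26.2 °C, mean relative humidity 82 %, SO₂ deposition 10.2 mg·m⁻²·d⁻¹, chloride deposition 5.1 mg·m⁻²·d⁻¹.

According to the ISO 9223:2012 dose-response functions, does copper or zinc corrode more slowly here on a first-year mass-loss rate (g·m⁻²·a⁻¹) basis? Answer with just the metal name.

copper: T>10 °C ⇒ hinge -0.080·(26.2−10) = -1.2960
  sulphur-dioxide contribution → 0.3348 μm/a
  chloride contribution → 1.1 μm/a
  total first-year rate 1.435 μm/a
  mass loss = 1.435 μm/a × 8.96 g/cm³ = 12.85 g·m⁻²·a⁻¹
zinc: T>10 °C ⇒ hinge -0.071·(26.2−10) = -1.1502
  sulphur-dioxide contribution → 0.4932 μm/a
  chloride contribution → 0.7915 μm/a
  ⇒ r_corr(zinc) = 1.285 μm/a
  mass loss = 1.285 μm/a × 7.14 g/cm³ = 9.172 g·m⁻²·a⁻¹
Ordering by g·m⁻²·a⁻¹: copper (12.9) > zinc (9.17)

zinc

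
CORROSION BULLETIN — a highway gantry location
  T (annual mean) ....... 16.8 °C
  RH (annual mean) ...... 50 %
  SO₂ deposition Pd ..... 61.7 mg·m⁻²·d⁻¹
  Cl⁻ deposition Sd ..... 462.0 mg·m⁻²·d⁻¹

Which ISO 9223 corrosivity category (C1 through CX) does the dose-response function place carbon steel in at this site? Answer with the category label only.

carbon steel: f(T) = -0.054·(T−10) [T>10 °C] = -0.3672
  SO₂ term: 1.77·61.7^0.52·exp(0.02·50-0.3672) = 28.43
  Sd branch = 0.102·Sd^0.62·e^(0.033·RH+0.04·T) = 46.68 μm/a
  sum: 28.43 + 46.68 → r_corr = 75.11 μm/a
75.1 μm/a falls in (50, 80] for carbon steel → category C4

C4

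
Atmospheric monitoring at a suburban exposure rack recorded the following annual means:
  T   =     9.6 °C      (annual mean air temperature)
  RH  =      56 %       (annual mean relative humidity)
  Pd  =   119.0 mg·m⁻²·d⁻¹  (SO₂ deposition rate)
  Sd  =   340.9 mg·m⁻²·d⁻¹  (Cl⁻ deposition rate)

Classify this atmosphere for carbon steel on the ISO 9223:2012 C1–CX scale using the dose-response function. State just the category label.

carbon steel: temperature factor f = +0.150·(-0.4) = -0.0600
  Pd branch = 1.77·Pd^0.52·e^(0.02·RH+f) = 61.32 μm/a
  Sd branch = 0.102·Sd^0.62·e^(0.033·RH+0.04·T) = 35.33 μm/a
  r_corr = 61.32 + 35.33 = 96.65 μm/a
ISO 9223 Table 2 (carbon steel): 80 < 96.7 ≤ 200 μm/a ⇒ C5

C5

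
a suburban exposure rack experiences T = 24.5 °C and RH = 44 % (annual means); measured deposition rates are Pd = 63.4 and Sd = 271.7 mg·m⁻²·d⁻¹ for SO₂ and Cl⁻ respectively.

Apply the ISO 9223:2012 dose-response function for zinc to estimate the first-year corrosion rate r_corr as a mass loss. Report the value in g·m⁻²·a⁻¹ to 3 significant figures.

zinc: f(T) = -0.071·(T−10) [T>10 °C] = -1.0295
  sulphur-dioxide contribution → 0.2165 μm/a
  chloride contribution → 4.873 μm/a
  ⇒ r_corr(zinc) = 5.089 μm/a
Convert to mass loss: 5.089 μm/a × 7.14 g/cm³ = 36.34 g·m⁻²·a⁻¹

r_corr = 36.3 g·m⁻²·a⁻¹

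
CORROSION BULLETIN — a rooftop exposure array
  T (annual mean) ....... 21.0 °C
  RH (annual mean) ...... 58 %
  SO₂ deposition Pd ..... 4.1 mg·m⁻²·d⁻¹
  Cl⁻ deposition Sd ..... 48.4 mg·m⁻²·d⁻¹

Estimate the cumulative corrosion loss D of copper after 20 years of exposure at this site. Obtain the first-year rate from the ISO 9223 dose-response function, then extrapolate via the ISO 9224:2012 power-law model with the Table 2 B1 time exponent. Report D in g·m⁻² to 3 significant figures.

D(20) = 50.0 g·m⁻²

copper: f(T) = -0.080·(T−10) [T>10 °C] = -0.8800
  SO₂ term: 0.0053·4.1^0.26·exp(0.059·58-0.8800) = 0.09718
  Cl⁻ term: 0.01025·48.4^0.27·exp(0.036·58+0.049·21.0) = 0.6597
  r_corr = 0.09718 + 0.6597 = 0.7569 μm/a
Power-law: D(20) = r_corr · 20^0.667
  D(20) = 0.7569 × 20^0.667 = 0.7569 × 7.375 = 5.582 μm
  Mass loss = 5.582 μm × 8.96 g/cm³ = 50.02 g·m⁻²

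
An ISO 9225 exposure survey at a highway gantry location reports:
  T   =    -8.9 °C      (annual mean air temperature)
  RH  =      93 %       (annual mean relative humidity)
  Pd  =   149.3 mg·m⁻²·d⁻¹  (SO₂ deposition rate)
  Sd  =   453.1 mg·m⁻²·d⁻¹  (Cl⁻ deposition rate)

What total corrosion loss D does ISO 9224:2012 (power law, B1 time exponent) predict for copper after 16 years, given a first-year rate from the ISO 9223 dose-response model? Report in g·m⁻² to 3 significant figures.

copper: temperature factor f = +0.126·(-18.9) = -2.3814
  Pd branch = 0.0053·Pd^0.26·e^(0.059·RH+f) = 0.4348 μm/a
  Sd branch = 0.01025·Sd^0.27·e^(0.036·RH+0.049·T) = 0.9829 μm/a
  r_corr = 0.4348 + 0.9829 = 1.418 μm/a
ISO 9224: D(t) = r_corr · t^b with b = 0.667 (copper, B1)
  D(16) = 1.418 × 16^0.667 = 1.418 × 6.355 = 9.01 μm
  Mass loss = 9.01 μm × 8.96 g/cm³ = 80.73 g·m⁻²

D(16) = 80.7 g·m⁻²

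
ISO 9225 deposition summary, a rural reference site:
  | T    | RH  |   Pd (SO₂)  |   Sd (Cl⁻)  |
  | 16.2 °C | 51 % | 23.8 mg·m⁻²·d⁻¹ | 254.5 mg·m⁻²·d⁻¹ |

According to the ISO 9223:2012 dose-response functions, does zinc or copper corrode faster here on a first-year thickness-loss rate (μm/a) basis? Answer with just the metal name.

zinc: temperature factor f = -0.071·(6.2) = -0.4402
  sulphur-dioxide contribution → 0.3499 μm/a
  chloride contribution → 2.452 μm/a
  total first-year rate 2.802 μm/a
copper: temperature factor f = -0.080·(6.2) = -0.4960
  sulphur-dioxide contribution → 0.1491 μm/a
  chloride contribution → 0.6344 μm/a
  ⇒ r_corr(copper) = 0.7835 μm/a
Ordering by μm/a: zinc (2.8) > copper (0.784)

zinc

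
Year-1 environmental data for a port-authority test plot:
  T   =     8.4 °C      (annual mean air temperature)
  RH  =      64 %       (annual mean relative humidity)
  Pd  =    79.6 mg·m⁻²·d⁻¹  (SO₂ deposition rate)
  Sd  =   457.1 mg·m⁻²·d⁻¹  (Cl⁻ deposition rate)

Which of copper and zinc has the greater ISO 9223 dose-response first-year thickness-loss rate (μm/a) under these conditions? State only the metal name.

zinc

copper: T≤10 °C ⇒ hinge +0.126·(8.4−10) = -0.2016
  SO₂ term: 0.0053·79.6^0.26·exp(0.059·64-0.2016) = 0.59
  Cl⁻ term: 0.01025·457.1^0.27·exp(0.036·64+0.049·8.4) = 0.8096
  r_corr = 0.59 + 0.8096 = 1.4 μm/a
zinc: f(T) = +0.038·(T−10) [T≤10 °C] = -0.0608
  Pd branch = 0.0129·Pd^0.44·e^(0.046·RH+f) = 1.582 μm/a
  Cl⁻ term: 0.0175·457.1^0.57·exp(0.008·64+0.085·8.4) = 1.957
  sum: 1.582 + 1.957 → r_corr = 3.539 μm/a
Ordering by μm/a: zinc (3.54) > copper (1.4)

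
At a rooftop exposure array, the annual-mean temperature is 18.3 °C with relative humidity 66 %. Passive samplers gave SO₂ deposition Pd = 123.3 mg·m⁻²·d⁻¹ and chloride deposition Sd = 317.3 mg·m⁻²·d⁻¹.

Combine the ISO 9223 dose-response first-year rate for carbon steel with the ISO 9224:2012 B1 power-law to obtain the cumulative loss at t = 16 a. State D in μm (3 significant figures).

D(16) = 504 μm

carbon steel: f(T) = -0.054·(T−10) [T>10 °C] = -0.4482
  Pd branch = 1.77·Pd^0.52·e^(0.02·RH+f) = 51.75 μm/a
  Sd branch = 0.102·Sd^0.62·e^(0.033·RH+0.04·T) = 66.57 μm/a
  r_corr = 51.75 + 66.57 = 118.3 μm/a
Long-term exponent b (ISO 9224 Table 2, B1) = 0.523
  D(16) = 118.3 × 16^0.523 = 118.3 × 4.263 = 504.5 μm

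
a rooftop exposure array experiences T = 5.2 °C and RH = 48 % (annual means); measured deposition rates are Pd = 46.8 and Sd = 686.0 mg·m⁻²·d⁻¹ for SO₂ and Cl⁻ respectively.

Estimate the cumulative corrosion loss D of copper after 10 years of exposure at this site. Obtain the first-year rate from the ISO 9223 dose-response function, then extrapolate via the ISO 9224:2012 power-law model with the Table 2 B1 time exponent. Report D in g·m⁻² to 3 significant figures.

copper: T≤10 °C ⇒ hinge +0.126·(5.2−10) = -0.6048
  sulphur-dioxide contribution → 0.1336 μm/a
  chloride contribution → 0.4342 μm/a
  ⇒ r_corr(copper) = 0.5678 μm/a
Long-term exponent b (ISO 9224 Table 2, B1) = 0.667
  D(10) = 0.5678 × 10^0.667 = 0.5678 × 4.645 = 2.637 μm
  Mass loss = 2.637 μm × 8.96 g/cm³ = 23.63 g·m⁻²

D(10) = 23.6 g·m⁻²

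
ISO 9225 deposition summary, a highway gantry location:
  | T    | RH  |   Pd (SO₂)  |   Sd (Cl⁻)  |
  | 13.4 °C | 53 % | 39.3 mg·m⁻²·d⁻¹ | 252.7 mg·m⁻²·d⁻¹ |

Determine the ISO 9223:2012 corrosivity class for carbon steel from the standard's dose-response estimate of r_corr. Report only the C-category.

C4

carbon steel: temperature factor f = -0.054·(3.4) = -0.1836
  sulphur-dioxide contribution → 28.69 μm/a
  chloride contribution → 30.94 μm/a
  total first-year rate 59.63 μm/a
ISO 9223 Table 2 (carbon steel): 50 < 59.6 ≤ 80 μm/a ⇒ C4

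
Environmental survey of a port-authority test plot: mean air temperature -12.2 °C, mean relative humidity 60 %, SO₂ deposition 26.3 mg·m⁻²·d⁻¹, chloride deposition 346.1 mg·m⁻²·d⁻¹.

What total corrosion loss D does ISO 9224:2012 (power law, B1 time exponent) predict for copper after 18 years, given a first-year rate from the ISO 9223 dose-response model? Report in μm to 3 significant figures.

copper: T≤10 °C ⇒ hinge +0.126·(-12.2−10) = -2.7972
  Pd branch = 0.0053·Pd^0.26·e^(0.059·RH+f) = 0.02607 μm/a
  Cl⁻ term: 0.01025·346.1^0.27·exp(0.036·60+0.049·-12.2) = 0.237
  sum: 0.02607 + 0.237 → r_corr = 0.2631 μm/a
ISO 9224: D(t) = r_corr · t^b with b = 0.667 (copper, B1)
  D(18) = 0.2631 × 18^0.667 = 0.2631 × 6.875 = 1.809 μm

D(18) = 1.81 μm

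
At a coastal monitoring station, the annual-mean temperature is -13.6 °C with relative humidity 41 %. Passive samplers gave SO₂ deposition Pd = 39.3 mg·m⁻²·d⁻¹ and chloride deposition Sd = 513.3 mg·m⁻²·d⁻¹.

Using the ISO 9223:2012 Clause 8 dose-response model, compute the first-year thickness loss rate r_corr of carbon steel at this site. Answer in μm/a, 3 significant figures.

carbon steel: temperature factor f = +0.150·(-23.6) = -3.5400
  sulphur-dioxide contribution → 0.7866 μm/a
  chloride contribution → 10.97 μm/a
  ⇒ r_corr(carbon steel) = 11.76 μm/a

r_corr = 11.8 μm/a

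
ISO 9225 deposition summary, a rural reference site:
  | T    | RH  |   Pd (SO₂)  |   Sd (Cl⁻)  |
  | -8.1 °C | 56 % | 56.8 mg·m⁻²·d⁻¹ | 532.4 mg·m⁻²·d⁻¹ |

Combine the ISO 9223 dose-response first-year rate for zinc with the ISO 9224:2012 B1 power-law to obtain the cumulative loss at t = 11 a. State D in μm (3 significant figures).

D(11) = 7.00 μm

zinc: temperature factor f = +0.038·(-18.1) = -0.6878
  Pd branch = 0.0129·Pd^0.44·e^(0.046·RH+f) = 0.5041 μm/a
  Cl⁻ term: 0.0175·532.4^0.57·exp(0.008·56+0.085·-8.1) = 0.4927
  r_corr = 0.5041 + 0.4927 = 0.9968 μm/a
Power-law: D(11) = r_corr · 11^0.813
  D(11) = 0.9968 × 11^0.813 = 0.9968 × 7.025 = 7.002 μm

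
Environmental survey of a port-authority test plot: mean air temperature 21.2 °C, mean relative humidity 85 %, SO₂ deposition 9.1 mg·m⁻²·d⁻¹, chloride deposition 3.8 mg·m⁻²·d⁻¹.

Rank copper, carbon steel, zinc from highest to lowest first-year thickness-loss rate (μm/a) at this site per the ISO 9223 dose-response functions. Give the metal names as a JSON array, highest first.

["carbon steel", "copper", "zinc"]

copper: T>10 °C ⇒ hinge -0.080·(21.2−10) = -0.8960
  Pd branch = 0.0053·Pd^0.26·e^(0.059·RH+f) = 0.5787 μm/a
  Cl⁻ term: 0.01025·3.8^0.27·exp(0.036·85+0.049·21.2) = 0.8858
  r_corr = 0.5787 + 0.8858 = 1.465 μm/a
carbon steel: temperature factor f = -0.054·(11.2) = -0.6048
  Pd branch = 1.77·Pd^0.52·e^(0.02·RH+f) = 16.68 μm/a
  Sd branch = 0.102·Sd^0.62·e^(0.033·RH+0.04·T) = 9.006 μm/a
  sum: 16.68 + 9.006 → r_corr = 25.69 μm/a
zinc: f(T) = -0.071·(T−10) [T>10 °C] = -0.7952
  Pd branch = 0.0129·Pd^0.44·e^(0.046·RH+f) = 0.7679 μm/a
  Sd branch = 0.0175·Sd^0.57·e^(0.008·RH+0.085·T) = 0.4482 μm/a
  r_corr = 0.7679 + 0.4482 = 1.216 μm/a
Ordering by μm/a: carbon steel (25.7) > copper (1.46) > zinc (1.22)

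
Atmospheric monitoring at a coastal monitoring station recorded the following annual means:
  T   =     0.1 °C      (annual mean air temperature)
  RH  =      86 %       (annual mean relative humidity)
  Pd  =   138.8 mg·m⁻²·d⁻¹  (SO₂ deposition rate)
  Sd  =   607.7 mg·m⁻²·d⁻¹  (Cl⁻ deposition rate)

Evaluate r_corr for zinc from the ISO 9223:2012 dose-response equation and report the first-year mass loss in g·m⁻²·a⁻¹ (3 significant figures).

r_corr = 38.6 g·m⁻²·a⁻¹

zinc: f(T) = +0.038·(T−10) [T≤10 °C] = -0.3762
  SO₂ term: 0.0129·138.8^0.44·exp(0.046·86-0.3762) = 4.054
  Sd branch = 0.0175·Sd^0.57·e^(0.008·RH+0.085·T) = 1.356 μm/a
  r_corr = 4.054 + 1.356 = 5.41 μm/a
Convert to mass loss: 5.41 μm/a × 7.14 g/cm³ = 38.63 g·m⁻²·a⁻¹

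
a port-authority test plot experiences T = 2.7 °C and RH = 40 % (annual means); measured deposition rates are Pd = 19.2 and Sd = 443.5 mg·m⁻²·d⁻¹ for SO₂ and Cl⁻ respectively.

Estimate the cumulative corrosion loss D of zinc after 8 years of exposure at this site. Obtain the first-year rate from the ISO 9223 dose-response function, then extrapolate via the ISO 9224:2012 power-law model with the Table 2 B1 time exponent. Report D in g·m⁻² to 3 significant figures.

zinc: f(T) = +0.038·(T−10) [T≤10 °C] = -0.2774
  SO₂ term: 0.0129·19.2^0.44·exp(0.046·40-0.2774) = 0.2259
  Cl⁻ term: 0.0175·443.5^0.57·exp(0.008·40+0.085·2.7) = 0.9782
  r_corr = 0.2259 + 0.9782 = 1.204 μm/a
Power-law: D(8) = r_corr · 8^0.813
  D(8) = 1.204 × 8^0.813 = 1.204 × 5.423 = 6.529 μm
  Mass loss = 6.529 μm × 7.14 g/cm³ = 46.62 g·m⁻²

D(8) = 46.6 g·m⁻²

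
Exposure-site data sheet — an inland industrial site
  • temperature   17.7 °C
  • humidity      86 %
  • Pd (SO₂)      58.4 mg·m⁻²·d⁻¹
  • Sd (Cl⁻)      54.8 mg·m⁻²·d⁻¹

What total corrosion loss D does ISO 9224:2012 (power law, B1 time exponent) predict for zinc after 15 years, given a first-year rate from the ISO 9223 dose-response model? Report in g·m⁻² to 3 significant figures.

zinc: temperature factor f = -0.071·(7.7) = -0.5467
  Pd branch = 0.0129·Pd^0.44·e^(0.046·RH+f) = 2.336 μm/a
  Sd branch = 0.0175·Sd^0.57·e^(0.008·RH+0.085·T) = 1.536 μm/a
  sum: 2.336 + 1.536 → r_corr = 3.872 μm/a
Power-law: D(15) = r_corr · 15^0.813
  D(15) = 3.872 × 15^0.813 = 3.872 × 9.04 = 35 μm
  Mass loss = 35 μm × 7.14 g/cm³ = 249.9 g·m⁻²

D(15) = 250 g·m⁻²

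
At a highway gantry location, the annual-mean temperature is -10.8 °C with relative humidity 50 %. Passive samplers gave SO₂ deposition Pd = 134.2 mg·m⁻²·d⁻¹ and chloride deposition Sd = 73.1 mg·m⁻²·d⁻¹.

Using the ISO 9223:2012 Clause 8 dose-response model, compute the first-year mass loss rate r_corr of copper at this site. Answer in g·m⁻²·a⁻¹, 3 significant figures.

r_corr = 1.28 g·m⁻²·a⁻¹

copper: T≤10 °C ⇒ hinge +0.126·(-10.8−10) = -2.6208
  SO₂ term: 0.0053·134.2^0.26·exp(0.059·50-2.6208) = 0.02633
  Cl⁻ term: 0.01025·73.1^0.27·exp(0.036·50+0.049·-10.8) = 0.1164
  r_corr = 0.02633 + 0.1164 = 0.1427 μm/a
Convert to mass loss: 0.1427 μm/a × 8.96 g/cm³ = 1.279 g·m⁻²·a⁻¹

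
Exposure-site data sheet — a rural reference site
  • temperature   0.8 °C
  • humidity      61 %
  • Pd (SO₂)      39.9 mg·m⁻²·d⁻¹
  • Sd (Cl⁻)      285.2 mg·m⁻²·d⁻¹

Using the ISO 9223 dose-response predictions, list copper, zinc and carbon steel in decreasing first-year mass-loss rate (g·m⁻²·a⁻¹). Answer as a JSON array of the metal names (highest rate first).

["carbon steel", "zinc", "copper"]

copper: T≤10 °C ⇒ hinge +0.126·(0.8−10) = -1.1592
  SO₂ term: 0.0053·39.9^0.26·exp(0.059·61-1.1592) = 0.1585
  Cl⁻ term: 0.01025·285.2^0.27·exp(0.036·61+0.049·0.8) = 0.4409
  sum: 0.1585 + 0.4409 → r_corr = 0.5994 μm/a
  mass loss = 0.5994 μm/a × 8.96 g/cm³ = 5.371 g·m⁻²·a⁻¹
zinc: temperature factor f = +0.038·(-9.2) = -0.3496
  SO₂ term: 0.0129·39.9^0.44·exp(0.046·61-0.3496) = 0.7618
  Sd branch = 0.0175·Sd^0.57·e^(0.008·RH+0.085·T) = 0.7655 μm/a
  r_corr = 0.7618 + 0.7655 = 1.527 μm/a
  mass loss = 1.527 μm/a × 7.14 g/cm³ = 10.9 g·m⁻²·a⁻¹
carbon steel: T≤10 °C ⇒ hinge +0.150·(0.8−10) = -1.3800
  SO₂ term: 1.77·39.9^0.52·exp(0.02·61-1.3800) = 10.26
  Sd branch = 0.102·Sd^0.62·e^(0.033·RH+0.04·T) = 26.24 μm/a
  r_corr = 10.26 + 26.24 = 36.49 μm/a
  mass loss = 36.49 μm/a × 7.85 g/cm³ = 286.5 g·m⁻²·a⁻¹
Ordering by g·m⁻²·a⁻¹: carbon steel (286) > zinc (10.9) > copper (5.37)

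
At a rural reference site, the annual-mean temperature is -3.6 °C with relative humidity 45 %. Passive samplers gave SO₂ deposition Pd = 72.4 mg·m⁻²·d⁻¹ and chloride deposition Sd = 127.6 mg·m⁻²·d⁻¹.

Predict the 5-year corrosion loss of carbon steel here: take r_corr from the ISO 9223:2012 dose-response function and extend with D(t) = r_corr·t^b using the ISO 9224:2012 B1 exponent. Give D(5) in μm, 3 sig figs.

D(5) = 30.5 μm

carbon steel: temperature factor f = +0.150·(-13.6) = -2.0400
  sulphur-dioxide contribution → 5.247 μm/a
  chloride contribution → 7.882 μm/a
  total first-year rate 13.13 μm/a
ISO 9224: D(t) = r_corr · t^b with b = 0.523 (carbon steel, B1)
  D(5) = 13.13 × 5^0.523 = 13.13 × 2.32 = 30.46 μm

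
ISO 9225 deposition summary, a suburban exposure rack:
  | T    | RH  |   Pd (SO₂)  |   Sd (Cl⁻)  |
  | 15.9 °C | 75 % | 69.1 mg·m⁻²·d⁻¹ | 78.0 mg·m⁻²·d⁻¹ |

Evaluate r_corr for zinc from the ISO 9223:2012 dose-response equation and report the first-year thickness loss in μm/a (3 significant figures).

zinc: f(T) = -0.071·(T−10) [T>10 °C] = -0.4189
  sulphur-dioxide contribution → 1.723 μm/a
  chloride contribution → 1.476 μm/a
  ⇒ r_corr(zinc) = 3.199 μm/a

r_corr = 3.20 μm/a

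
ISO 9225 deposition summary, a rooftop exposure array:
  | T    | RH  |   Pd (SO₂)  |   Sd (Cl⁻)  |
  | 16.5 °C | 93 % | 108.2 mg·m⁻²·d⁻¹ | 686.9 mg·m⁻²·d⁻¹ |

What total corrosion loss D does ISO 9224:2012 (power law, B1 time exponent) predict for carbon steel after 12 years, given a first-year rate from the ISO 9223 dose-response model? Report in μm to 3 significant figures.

carbon steel: T>10 °C ⇒ hinge -0.054·(16.5−10) = -0.3510
  SO₂ term: 1.77·108.2^0.52·exp(0.02·93-0.3510) = 91.44
  Cl⁻ term: 0.102·686.9^0.62·exp(0.033·93+0.04·16.5) = 243.8
  sum: 91.44 + 243.8 → r_corr = 335.2 μm/a
Power-law: D(12) = r_corr · 12^0.523
  D(12) = 335.2 × 12^0.523 = 335.2 × 3.668 = 1229 μm

D(12) = 1.23e+03 μm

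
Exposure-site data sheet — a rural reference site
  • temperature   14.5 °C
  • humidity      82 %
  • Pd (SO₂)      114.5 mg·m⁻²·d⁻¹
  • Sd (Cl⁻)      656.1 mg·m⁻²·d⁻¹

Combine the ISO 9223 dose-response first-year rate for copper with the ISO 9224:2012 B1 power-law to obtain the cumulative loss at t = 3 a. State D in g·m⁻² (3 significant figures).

copper: temperature factor f = -0.080·(4.5) = -0.3600
  sulphur-dioxide contribution → 1.601 μm/a
  chloride contribution → 2.301 μm/a
  ⇒ r_corr(copper) = 3.902 μm/a
Power-law: D(3) = r_corr · 3^0.667
  D(3) = 3.902 × 3^0.667 = 3.902 × 2.081 = 8.119 μm
  Mass loss = 8.119 μm × 8.96 g/cm³ = 72.75 g·m⁻²

D(3) = 72.7 g·m⁻²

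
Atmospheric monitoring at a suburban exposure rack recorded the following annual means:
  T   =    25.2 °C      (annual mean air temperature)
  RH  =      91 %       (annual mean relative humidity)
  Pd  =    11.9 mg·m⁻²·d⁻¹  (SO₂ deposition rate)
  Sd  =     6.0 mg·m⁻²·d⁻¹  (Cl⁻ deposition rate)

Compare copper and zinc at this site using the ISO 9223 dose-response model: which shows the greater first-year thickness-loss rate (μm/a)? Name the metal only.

copper: f(T) = -0.080·(T−10) [T>10 °C] = -1.2160
  Pd branch = 0.0053·Pd^0.26·e^(0.059·RH+f) = 0.642 μm/a
  Cl⁻ term: 0.01025·6.0^0.27·exp(0.036·91+0.049·25.2) = 1.513
  r_corr = 0.642 + 1.513 = 2.155 μm/a
zinc: f(T) = -0.071·(T−10) [T>10 °C] = -1.0792
  SO₂ term: 0.0129·11.9^0.44·exp(0.046·91-1.0792) = 0.8572
  Cl⁻ term: 0.0175·6.0^0.57·exp(0.008·91+0.085·25.2) = 0.8571
  r_corr = 0.8572 + 0.8571 = 1.714 μm/a
Ordering by μm/a: copper (2.16) > zinc (1.71)

copper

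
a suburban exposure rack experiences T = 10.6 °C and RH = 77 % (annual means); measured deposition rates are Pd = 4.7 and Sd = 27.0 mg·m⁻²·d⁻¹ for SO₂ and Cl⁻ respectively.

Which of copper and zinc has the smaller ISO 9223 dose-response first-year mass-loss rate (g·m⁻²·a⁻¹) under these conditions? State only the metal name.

zinc

copper: temperature factor f = -0.080·(0.6) = -0.0480
  SO₂ term: 0.0053·4.7^0.26·exp(0.059·77-0.0480) = 0.7099
  Sd branch = 0.01025·Sd^0.27·e^(0.036·RH+0.049·T) = 0.6709 μm/a
  sum: 0.7099 + 0.6709 → r_corr = 1.381 μm/a
  mass loss = 1.381 μm/a × 8.96 g/cm³ = 12.37 g·m⁻²·a⁻¹
zinc: T>10 °C ⇒ hinge -0.071·(10.6−10) = -0.0426
  SO₂ term: 0.0129·4.7^0.44·exp(0.046·77-0.0426) = 0.8435
  Sd branch = 0.0175·Sd^0.57·e^(0.008·RH+0.085·T) = 0.5221 μm/a
  r_corr = 0.8435 + 0.5221 = 1.366 μm/a
  mass loss = 1.366 μm/a × 7.14 g/cm³ = 9.75 g·m⁻²·a⁻¹
Ordering by g·m⁻²·a⁻¹: copper (12.4) > zinc (9.75)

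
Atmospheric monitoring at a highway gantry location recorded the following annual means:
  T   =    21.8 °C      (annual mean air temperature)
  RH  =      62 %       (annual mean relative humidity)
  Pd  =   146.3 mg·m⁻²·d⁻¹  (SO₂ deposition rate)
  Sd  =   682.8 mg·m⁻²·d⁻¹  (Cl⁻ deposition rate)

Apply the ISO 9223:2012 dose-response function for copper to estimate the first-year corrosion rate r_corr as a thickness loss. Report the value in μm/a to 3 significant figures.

r_corr = 1.91 μm/a

copper: f(T) = -0.080·(T−10) [T>10 °C] = -0.9440
  sulphur-dioxide contribution → 0.2924 μm/a
  chloride contribution → 1.619 μm/a
  total first-year rate 1.911 μm/a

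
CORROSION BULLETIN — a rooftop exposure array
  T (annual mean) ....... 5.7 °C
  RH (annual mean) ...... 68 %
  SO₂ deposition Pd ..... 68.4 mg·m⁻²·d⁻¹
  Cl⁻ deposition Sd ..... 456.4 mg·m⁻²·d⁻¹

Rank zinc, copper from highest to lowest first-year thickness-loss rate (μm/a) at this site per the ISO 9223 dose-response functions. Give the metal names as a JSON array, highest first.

["zinc", "copper"]

zinc: temperature factor f = +0.038·(-4.3) = -0.1634
  Pd branch = 0.0129·Pd^0.44·e^(0.046·RH+f) = 1.605 μm/a
  Sd branch = 0.0175·Sd^0.57·e^(0.008·RH+0.085·T) = 1.605 μm/a
  r_corr = 1.605 + 1.605 = 3.21 μm/a
copper: temperature factor f = +0.126·(-4.3) = -0.5418
  Pd branch = 0.0053·Pd^0.26·e^(0.059·RH+f) = 0.5111 μm/a
  Cl⁻ term: 0.01025·456.4^0.27·exp(0.036·68+0.049·5.7) = 0.8188
  r_corr = 0.5111 + 0.8188 = 1.33 μm/a
Ordering by μm/a: zinc (3.21) > copper (1.33)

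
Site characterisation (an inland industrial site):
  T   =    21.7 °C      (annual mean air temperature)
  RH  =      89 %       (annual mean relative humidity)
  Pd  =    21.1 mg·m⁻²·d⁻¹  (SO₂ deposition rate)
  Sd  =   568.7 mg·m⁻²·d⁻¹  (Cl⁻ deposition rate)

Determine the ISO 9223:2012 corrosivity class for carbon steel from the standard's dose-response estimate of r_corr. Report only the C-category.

carbon steel: f(T) = -0.054·(T−10) [T>10 °C] = -0.6318
  Pd branch = 1.77·Pd^0.52·e^(0.02·RH+f) = 27.24 μm/a
  Sd branch = 0.102·Sd^0.62·e^(0.033·RH+0.04·T) = 233.9 μm/a
  r_corr = 27.24 + 233.9 = 261.2 μm/a
261 μm/a falls in (200, 700] for carbon steel → category CX

CX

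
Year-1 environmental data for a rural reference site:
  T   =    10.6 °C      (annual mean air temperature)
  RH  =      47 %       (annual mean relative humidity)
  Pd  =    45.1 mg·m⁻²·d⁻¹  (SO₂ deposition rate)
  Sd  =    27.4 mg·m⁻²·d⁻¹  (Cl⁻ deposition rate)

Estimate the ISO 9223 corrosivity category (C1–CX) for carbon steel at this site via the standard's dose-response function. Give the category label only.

carbon steel: temperature factor f = -0.054·(0.6) = -0.0324
  sulphur-dioxide contribution → 31.79 μm/a
  chloride contribution → 5.724 μm/a
  total first-year rate 37.52 μm/a
Category bounds: 25…50 μm/a bracket r_corr ⇒ C3

C3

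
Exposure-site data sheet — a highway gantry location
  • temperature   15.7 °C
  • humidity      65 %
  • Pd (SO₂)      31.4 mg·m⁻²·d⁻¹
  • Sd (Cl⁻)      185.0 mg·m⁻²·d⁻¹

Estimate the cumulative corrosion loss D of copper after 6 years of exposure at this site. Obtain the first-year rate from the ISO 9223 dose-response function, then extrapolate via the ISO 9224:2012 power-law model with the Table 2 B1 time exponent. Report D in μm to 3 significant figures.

D(6) = 4.37 μm

copper: f(T) = -0.080·(T−10) [T>10 °C] = -0.4560
  SO₂ term: 0.0053·31.4^0.26·exp(0.059·65-0.4560) = 0.381
  Sd branch = 0.01025·Sd^0.27·e^(0.036·RH+0.049·T) = 0.9402 μm/a
  r_corr = 0.381 + 0.9402 = 1.321 μm/a
Power-law: D(6) = r_corr · 6^0.667
  D(6) = 1.321 × 6^0.667 = 1.321 × 3.304 = 4.365 μm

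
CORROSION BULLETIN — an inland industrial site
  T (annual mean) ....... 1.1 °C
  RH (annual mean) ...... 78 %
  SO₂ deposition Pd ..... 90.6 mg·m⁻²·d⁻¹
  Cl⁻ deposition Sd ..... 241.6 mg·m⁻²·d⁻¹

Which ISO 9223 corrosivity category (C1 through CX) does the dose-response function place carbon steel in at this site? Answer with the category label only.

C4

carbon steel: T≤10 °C ⇒ hinge +0.150·(1.1−10) = -1.3350
  sulphur-dioxide contribution → 23.09 μm/a
  chloride contribution → 41.99 μm/a
  total first-year rate 65.07 μm/a
65.1 μm/a falls in (50, 80] for carbon steel → category C4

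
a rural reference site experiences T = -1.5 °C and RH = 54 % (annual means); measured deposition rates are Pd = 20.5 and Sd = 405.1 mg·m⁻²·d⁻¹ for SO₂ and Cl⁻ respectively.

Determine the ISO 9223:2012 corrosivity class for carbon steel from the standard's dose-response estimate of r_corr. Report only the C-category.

carbon steel: T≤10 °C ⇒ hinge +0.150·(-1.5−10) = -1.7250
  SO₂ term: 1.77·20.5^0.52·exp(0.02·54-1.7250) = 4.466
  Sd branch = 0.102·Sd^0.62·e^(0.033·RH+0.04·T) = 23.61 μm/a
  sum: 4.466 + 23.61 → r_corr = 28.08 μm/a
ISO 9223 Table 2 (carbon steel): 25 < 28.1 ≤ 50 μm/a ⇒ C3

C3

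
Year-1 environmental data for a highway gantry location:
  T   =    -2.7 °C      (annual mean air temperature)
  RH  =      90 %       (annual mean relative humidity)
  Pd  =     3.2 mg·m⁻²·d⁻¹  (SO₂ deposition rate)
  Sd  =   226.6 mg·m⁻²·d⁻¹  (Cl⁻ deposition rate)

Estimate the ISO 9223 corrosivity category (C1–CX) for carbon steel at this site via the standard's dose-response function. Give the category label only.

carbon steel: temperature factor f = +0.150·(-12.7) = -1.9050
  SO₂ term: 1.77·3.2^0.52·exp(0.02·90-1.9050) = 2.918
  Cl⁻ term: 0.102·226.6^0.62·exp(0.033·90+0.04·-2.7) = 51.5
  sum: 2.918 + 51.5 → r_corr = 54.42 μm/a
ISO 9223 Table 2 (carbon steel): 50 < 54.4 ≤ 80 μm/a ⇒ C4

C4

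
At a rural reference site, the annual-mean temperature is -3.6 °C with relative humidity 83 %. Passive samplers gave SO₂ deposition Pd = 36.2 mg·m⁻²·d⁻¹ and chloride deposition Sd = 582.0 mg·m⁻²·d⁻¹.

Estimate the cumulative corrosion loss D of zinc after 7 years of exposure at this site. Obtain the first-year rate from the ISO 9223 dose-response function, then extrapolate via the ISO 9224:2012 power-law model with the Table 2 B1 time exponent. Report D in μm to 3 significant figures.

zinc: f(T) = +0.038·(T−10) [T≤10 °C] = -0.5168
  sulphur-dioxide contribution → 1.699 μm/a
  chloride contribution → 0.943 μm/a
  total first-year rate 2.642 μm/a
Long-term exponent b (ISO 9224 Table 2, B1) = 0.813
  D(7) = 2.642 × 7^0.813 = 2.642 × 4.865 = 12.85 μm

D(7) = 12.9 μm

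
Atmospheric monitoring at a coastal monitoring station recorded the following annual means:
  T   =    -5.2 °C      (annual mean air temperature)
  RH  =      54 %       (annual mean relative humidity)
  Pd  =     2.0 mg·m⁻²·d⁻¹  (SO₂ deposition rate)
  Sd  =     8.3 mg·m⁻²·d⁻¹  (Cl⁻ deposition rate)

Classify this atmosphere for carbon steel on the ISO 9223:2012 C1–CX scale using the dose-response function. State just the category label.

C2

carbon steel: f(T) = +0.150·(T−10) [T≤10 °C] = -2.2800
  SO₂ term: 1.77·2.0^0.52·exp(0.02·54-2.2800) = 0.7645
  Sd branch = 0.102·Sd^0.62·e^(0.033·RH+0.04·T) = 1.828 μm/a
  sum: 0.7645 + 1.828 → r_corr = 2.593 μm/a
ISO 9223 Table 2 (carbon steel): 1.3 < 2.59 ≤ 25 μm/a ⇒ C2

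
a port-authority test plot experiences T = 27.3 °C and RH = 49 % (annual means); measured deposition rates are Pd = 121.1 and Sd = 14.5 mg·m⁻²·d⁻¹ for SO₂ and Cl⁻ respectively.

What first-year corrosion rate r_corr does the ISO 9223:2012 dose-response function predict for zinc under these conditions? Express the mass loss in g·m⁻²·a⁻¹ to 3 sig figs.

r_corr = 10.8 g·m⁻²·a⁻¹

zinc: T>10 °C ⇒ hinge -0.071·(27.3−10) = -1.2283
  sulphur-dioxide contribution → 0.2969 μm/a
  chloride contribution → 1.211 μm/a
  ⇒ r_corr(zinc) = 1.508 μm/a
Convert to mass loss: 1.508 μm/a × 7.14 g/cm³ = 10.76 g·m⁻²·a⁻¹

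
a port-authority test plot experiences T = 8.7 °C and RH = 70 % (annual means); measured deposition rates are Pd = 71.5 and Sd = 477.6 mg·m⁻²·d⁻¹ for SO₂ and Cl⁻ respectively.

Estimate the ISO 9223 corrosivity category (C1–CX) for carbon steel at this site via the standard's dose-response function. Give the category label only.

carbon steel: f(T) = +0.150·(T−10) [T≤10 °C] = -0.1950
  Pd branch = 1.77·Pd^0.52·e^(0.02·RH+f) = 54.39 μm/a
  Sd branch = 0.102·Sd^0.62·e^(0.033·RH+0.04·T) = 66.68 μm/a
  sum: 54.39 + 66.68 → r_corr = 121.1 μm/a
121 μm/a falls in (80, 200] for carbon steel → category C5

C5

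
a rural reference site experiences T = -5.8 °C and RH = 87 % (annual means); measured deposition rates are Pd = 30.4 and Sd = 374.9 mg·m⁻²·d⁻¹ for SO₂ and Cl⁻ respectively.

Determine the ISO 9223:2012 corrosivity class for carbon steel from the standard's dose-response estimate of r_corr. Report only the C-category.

carbon steel: T≤10 °C ⇒ hinge +0.150·(-5.8−10) = -2.3700
  Pd branch = 1.77·Pd^0.52·e^(0.02·RH+f) = 5.565 μm/a
  Cl⁻ term: 0.102·374.9^0.62·exp(0.033·87+0.04·-5.8) = 56.3
  sum: 5.565 + 56.3 → r_corr = 61.87 μm/a
61.9 μm/a falls in (50, 80] for carbon steel → category C4

C4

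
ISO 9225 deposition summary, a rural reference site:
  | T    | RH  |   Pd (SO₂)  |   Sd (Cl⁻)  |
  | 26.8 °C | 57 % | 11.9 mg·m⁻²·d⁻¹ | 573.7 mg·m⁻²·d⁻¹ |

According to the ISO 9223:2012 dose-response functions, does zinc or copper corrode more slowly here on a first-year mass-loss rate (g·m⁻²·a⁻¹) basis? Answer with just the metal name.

copper

zinc: f(T) = -0.071·(T−10) [T>10 °C] = -1.1928
  Pd branch = 0.0129·Pd^0.44·e^(0.046·RH+f) = 0.1601 μm/a
  Cl⁻ term: 0.0175·573.7^0.57·exp(0.008·57+0.085·26.8) = 10.07
  r_corr = 0.1601 + 10.07 = 10.23 μm/a
  mass loss = 10.23 μm/a × 7.14 g/cm³ = 73.01 g·m⁻²·a⁻¹
copper: T>10 °C ⇒ hinge -0.080·(26.8−10) = -1.3440
  Pd branch = 0.0053·Pd^0.26·e^(0.059·RH+f) = 0.07599 μm/a
  Cl⁻ term: 0.01025·573.7^0.27·exp(0.036·57+0.049·26.8) = 1.648
  r_corr = 0.07599 + 1.648 = 1.724 μm/a
  mass loss = 1.724 μm/a × 8.96 g/cm³ = 15.45 g·m⁻²·a⁻¹
Ordering by g·m⁻²·a⁻¹: zinc (73) > copper (15.5)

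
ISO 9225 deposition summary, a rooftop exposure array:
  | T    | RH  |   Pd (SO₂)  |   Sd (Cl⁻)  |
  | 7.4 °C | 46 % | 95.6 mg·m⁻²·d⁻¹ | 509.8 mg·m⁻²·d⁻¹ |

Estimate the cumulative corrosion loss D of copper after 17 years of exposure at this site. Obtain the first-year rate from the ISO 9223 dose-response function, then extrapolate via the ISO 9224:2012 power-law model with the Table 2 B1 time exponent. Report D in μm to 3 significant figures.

copper: f(T) = +0.126·(T−10) [T≤10 °C] = -0.3276
  SO₂ term: 0.0053·95.6^0.26·exp(0.059·46-0.3276) = 0.1886
  Sd branch = 0.01025·Sd^0.27·e^(0.036·RH+0.049·T) = 0.4153 μm/a
  r_corr = 0.1886 + 0.4153 = 0.6039 μm/a
ISO 9224: D(t) = r_corr · t^b with b = 0.667 (copper, B1)
  D(17) = 0.6039 × 17^0.667 = 0.6039 × 6.618 = 3.997 μm

D(17) = 4.00 μm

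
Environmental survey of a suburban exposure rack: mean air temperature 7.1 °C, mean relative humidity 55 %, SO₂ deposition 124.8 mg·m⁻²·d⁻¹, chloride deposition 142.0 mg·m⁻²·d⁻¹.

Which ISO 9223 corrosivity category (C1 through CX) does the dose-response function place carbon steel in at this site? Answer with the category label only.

C4

carbon steel: T≤10 °C ⇒ hinge +0.150·(7.1−10) = -0.4350
  sulphur-dioxide contribution → 42.35 μm/a
  chloride contribution → 17.97 μm/a
  total first-year rate 60.32 μm/a
Category bounds: 50…80 μm/a bracket r_corr ⇒ C4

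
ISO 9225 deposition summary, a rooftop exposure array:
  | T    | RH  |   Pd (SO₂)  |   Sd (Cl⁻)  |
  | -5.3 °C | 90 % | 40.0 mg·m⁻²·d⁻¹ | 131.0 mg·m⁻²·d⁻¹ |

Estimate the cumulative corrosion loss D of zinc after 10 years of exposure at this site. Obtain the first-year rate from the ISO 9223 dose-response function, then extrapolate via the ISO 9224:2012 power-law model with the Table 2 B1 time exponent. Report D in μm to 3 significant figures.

D(10) = 17.3 μm

zinc: temperature factor f = +0.038·(-15.3) = -0.5814
  Pd branch = 0.0129·Pd^0.44·e^(0.046·RH+f) = 2.296 μm/a
  Sd branch = 0.0175·Sd^0.57·e^(0.008·RH+0.085·T) = 0.3689 μm/a
  r_corr = 2.296 + 0.3689 = 2.665 μm/a
Power-law: D(10) = r_corr · 10^0.813
  D(10) = 2.665 × 10^0.813 = 2.665 × 6.501 = 17.33 μm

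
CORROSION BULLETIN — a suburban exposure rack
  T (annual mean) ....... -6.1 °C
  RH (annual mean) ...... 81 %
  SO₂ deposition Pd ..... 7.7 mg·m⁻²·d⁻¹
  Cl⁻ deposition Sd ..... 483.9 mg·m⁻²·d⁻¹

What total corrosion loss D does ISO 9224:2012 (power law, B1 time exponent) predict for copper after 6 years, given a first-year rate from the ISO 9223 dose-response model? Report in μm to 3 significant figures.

D(6) = 2.93 μm

copper: temperature factor f = +0.126·(-16.1) = -2.0286
  sulphur-dioxide contribution → 0.141 μm/a
  chloride contribution → 0.7451 μm/a
  ⇒ r_corr(copper) = 0.8861 μm/a
ISO 9224: D(t) = r_corr · t^b with b = 0.667 (copper, B1)
  D(6) = 0.8861 × 6^0.667 = 0.8861 × 3.304 = 2.928 μm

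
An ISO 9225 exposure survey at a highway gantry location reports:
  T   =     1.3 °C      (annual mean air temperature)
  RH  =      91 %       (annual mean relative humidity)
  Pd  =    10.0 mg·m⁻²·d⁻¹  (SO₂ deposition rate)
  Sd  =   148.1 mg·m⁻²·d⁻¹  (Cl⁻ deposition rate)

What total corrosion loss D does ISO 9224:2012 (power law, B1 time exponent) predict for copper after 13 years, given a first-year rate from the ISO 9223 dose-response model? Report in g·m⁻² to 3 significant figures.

D(13) = 89.6 g·m⁻²

copper: temperature factor f = +0.126·(-8.7) = -1.0962
  SO₂ term: 0.0053·10.0^0.26·exp(0.059·91-1.0962) = 0.6917
  Sd branch = 0.01025·Sd^0.27·e^(0.036·RH+0.049·T) = 1.115 μm/a
  r_corr = 0.6917 + 1.115 = 1.806 μm/a
ISO 9224: D(t) = r_corr · t^b with b = 0.667 (copper, B1)
  D(13) = 1.806 × 13^0.667 = 1.806 × 5.534 = 9.996 μm
  Mass loss = 9.996 μm × 8.96 g/cm³ = 89.57 g·m⁻²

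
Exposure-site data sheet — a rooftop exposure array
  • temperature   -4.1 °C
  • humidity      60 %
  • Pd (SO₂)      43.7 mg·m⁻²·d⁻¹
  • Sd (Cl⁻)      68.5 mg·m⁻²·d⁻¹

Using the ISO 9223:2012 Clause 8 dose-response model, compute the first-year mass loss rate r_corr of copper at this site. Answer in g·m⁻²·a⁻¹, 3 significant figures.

copper: f(T) = +0.126·(T−10) [T≤10 °C] = -1.7766
  sulphur-dioxide contribution → 0.08253 μm/a
  chloride contribution → 0.2276 μm/a
  total first-year rate 0.3101 μm/a
Convert to mass loss: 0.3101 μm/a × 8.96 g/cm³ = 2.779 g·m⁻²·a⁻¹

r_corr = 2.78 g·m⁻²·a⁻¹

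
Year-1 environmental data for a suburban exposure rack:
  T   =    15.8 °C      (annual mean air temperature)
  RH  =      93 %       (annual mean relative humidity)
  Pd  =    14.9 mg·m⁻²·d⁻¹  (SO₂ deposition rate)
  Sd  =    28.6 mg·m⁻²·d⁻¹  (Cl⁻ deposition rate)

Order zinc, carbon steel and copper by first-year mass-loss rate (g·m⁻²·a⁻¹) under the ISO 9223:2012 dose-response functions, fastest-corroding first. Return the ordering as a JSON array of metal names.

zinc: f(T) = -0.071·(T−10) [T>10 °C] = -0.4118
  SO₂ term: 0.0129·14.9^0.44·exp(0.046·93-0.4118) = 2.022
  Sd branch = 0.0175·Sd^0.57·e^(0.008·RH+0.085·T) = 0.954 μm/a
  r_corr = 2.022 + 0.954 = 2.976 μm/a
  mass loss = 2.976 μm/a × 7.14 g/cm³ = 21.25 g·m⁻²·a⁻¹
carbon steel: f(T) = -0.054·(T−10) [T>10 °C] = -0.3132
  Pd branch = 1.77·Pd^0.52·e^(0.02·RH+f) = 33.87 μm/a
  Cl⁻ term: 0.102·28.6^0.62·exp(0.033·93+0.04·15.8) = 33.03
  r_corr = 33.87 + 33.03 = 66.9 μm/a
  mass loss = 66.9 μm/a × 7.85 g/cm³ = 525.1 g·m⁻²·a⁻¹
copper: f(T) = -0.080·(T−10) [T>10 °C] = -0.4640
  SO₂ term: 0.0053·14.9^0.26·exp(0.059·93-0.4640) = 1.625
  Cl⁻ term: 0.01025·28.6^0.27·exp(0.036·93+0.049·15.8) = 1.564
  sum: 1.625 + 1.564 → r_corr = 3.189 μm/a
  mass loss = 3.189 μm/a × 8.96 g/cm³ = 28.57 g·m⁻²·a⁻¹
Ordering by g·m⁻²·a⁻¹: carbon steel (525) > copper (28.6) > zinc (21.3)

["carbon steel", "copper", "zinc"]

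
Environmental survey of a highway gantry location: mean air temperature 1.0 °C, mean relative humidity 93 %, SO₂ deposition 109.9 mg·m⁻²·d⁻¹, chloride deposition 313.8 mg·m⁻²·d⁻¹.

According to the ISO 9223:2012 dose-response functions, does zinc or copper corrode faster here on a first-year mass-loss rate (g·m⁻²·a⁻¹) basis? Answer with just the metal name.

zinc: T≤10 °C ⇒ hinge +0.038·(1.0−10) = -0.3420
  SO₂ term: 0.0129·109.9^0.44·exp(0.046·93-0.3420) = 5.224
  Sd branch = 0.0175·Sd^0.57·e^(0.008·RH+0.085·T) = 1.062 μm/a
  r_corr = 5.224 + 1.062 = 6.286 μm/a
  mass loss = 6.286 μm/a × 7.14 g/cm³ = 44.88 g·m⁻²·a⁻¹
copper: f(T) = +0.126·(T−10) [T≤10 °C] = -1.1340
  SO₂ term: 0.0053·109.9^0.26·exp(0.059·93-1.1340) = 1.398
  Sd branch = 0.01025·Sd^0.27·e^(0.036·RH+0.049·T) = 1.446 μm/a
  r_corr = 1.398 + 1.446 = 2.844 μm/a
  mass loss = 2.844 μm/a × 8.96 g/cm³ = 25.48 g·m⁻²·a⁻¹
Ordering by g·m⁻²·a⁻¹: zinc (44.9) > copper (25.5)

zinc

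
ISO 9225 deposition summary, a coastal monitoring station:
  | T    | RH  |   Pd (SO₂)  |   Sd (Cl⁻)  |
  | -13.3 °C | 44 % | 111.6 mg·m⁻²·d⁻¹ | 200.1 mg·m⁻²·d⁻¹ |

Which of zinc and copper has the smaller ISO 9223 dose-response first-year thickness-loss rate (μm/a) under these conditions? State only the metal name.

copper

zinc: f(T) = +0.038·(T−10) [T≤10 °C] = -0.8854
  SO₂ term: 0.0129·111.6^0.44·exp(0.046·44-0.8854) = 0.3207
  Cl⁻ term: 0.0175·200.1^0.57·exp(0.008·44+0.085·-13.3) = 0.1647
  r_corr = 0.3207 + 0.1647 = 0.4853 μm/a
copper: T≤10 °C ⇒ hinge +0.126·(-13.3−10) = -2.9358
  Pd branch = 0.0053·Pd^0.26·e^(0.059·RH+f) = 0.01286 μm/a
  Sd branch = 0.01025·Sd^0.27·e^(0.036·RH+0.049·T) = 0.1089 μm/a
  r_corr = 0.01286 + 0.1089 = 0.1217 μm/a
Ordering by μm/a: zinc (0.485) > copper (0.122)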